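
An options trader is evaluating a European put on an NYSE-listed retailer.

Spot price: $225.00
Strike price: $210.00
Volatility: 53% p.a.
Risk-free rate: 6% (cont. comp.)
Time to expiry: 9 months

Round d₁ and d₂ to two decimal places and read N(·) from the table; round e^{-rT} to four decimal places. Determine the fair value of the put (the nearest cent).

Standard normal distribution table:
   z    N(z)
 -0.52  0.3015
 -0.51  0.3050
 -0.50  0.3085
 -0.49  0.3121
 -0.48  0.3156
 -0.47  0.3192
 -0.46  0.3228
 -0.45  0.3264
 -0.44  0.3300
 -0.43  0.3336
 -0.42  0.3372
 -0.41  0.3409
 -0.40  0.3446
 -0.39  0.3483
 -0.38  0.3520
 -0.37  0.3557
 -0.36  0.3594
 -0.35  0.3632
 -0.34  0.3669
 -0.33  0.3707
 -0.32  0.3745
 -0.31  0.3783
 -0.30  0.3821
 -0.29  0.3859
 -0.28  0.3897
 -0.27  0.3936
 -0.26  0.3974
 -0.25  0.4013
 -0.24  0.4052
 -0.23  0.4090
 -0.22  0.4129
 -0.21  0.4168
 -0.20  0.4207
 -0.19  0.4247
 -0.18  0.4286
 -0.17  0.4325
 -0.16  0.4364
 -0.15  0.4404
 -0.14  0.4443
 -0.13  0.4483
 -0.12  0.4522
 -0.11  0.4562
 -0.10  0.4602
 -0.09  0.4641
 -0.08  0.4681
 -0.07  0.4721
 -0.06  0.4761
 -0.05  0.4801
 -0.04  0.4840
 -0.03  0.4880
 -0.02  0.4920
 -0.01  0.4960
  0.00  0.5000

σ√T = 0.53·√0.75 = 0.4590
d₁ = [ln(225/210) + (0.06 + 0.53²/2)·0.75] / 0.4590 = [0.0690 + 0.1503] / 0.4590 = 0.4779 which rounds to 0.48
d₂ = d₁ − σ√T = 0.4779 − 0.4590 = 0.0189 which rounds to 0.02
e^(−rT) = e^(−0.06·0.75) = 0.9560
N(−d₂) = N(-0.02) = 0.4920;  N(−d₁) = N(-0.48) = 0.3156
P = 210·0.9560·0.4920 − 225·0.3156 = 98.7739 − 71.0100 = 27.7639

$27.76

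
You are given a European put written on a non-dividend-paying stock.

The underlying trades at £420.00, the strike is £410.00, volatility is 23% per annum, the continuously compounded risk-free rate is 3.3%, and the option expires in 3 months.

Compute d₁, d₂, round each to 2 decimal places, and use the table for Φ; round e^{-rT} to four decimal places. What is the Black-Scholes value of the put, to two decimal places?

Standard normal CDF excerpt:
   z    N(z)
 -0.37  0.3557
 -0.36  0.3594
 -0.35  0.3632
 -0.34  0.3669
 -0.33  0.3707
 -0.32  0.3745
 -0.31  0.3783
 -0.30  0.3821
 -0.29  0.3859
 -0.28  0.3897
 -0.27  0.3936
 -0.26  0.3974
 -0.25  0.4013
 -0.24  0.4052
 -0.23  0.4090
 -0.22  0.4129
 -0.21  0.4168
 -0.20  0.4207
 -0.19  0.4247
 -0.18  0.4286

T = 0.25;  σ√T = 0.1150
d₁ = [ln(420/410) + (0.033 + 0.23²/2)·0.25] / 0.1150 = [0.0241 + 0.0149] / 0.1150 = 0.3388 → 0.34
d₂ = d₁ − σ√T = 0.3388 − 0.1150 = 0.2238 → 0.22
e^(−rT) = e^(−0.033·0.25) = 0.9918
N(−d₂) = N(-0.22) = 0.4129;  N(−d₁) = N(-0.34) = 0.3669
P = 410·0.9918·0.4129 − 420·0.3669 = 167.9008 − 154.0980 = 13.8028

£13.80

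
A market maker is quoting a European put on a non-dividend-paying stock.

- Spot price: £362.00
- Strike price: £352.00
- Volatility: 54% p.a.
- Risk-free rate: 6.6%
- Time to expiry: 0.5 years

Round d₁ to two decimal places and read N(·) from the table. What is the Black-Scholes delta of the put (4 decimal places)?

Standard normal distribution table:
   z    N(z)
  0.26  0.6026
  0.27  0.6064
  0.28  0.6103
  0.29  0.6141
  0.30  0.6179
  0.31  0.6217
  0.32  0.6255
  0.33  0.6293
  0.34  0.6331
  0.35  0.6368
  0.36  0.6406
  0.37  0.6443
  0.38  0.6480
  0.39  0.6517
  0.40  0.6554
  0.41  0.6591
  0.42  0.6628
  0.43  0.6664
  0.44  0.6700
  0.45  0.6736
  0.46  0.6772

T = 0.5;  σ√T = 0.3818
ln(S/K) + (r + σ²/2)T = ln(362/352) + (0.066 + 0.54²/2)·0.5 = 0.0280 + 0.1059 = 0.1339
d₁ = 0.1339 / 0.3818 = 0.3507 ≈ 0.35
N(d₁) = N(0.35) = 0.6368
Δ_put = N(d₁) − 1 = 0.6368 − 1 = -0.3632

-0.3632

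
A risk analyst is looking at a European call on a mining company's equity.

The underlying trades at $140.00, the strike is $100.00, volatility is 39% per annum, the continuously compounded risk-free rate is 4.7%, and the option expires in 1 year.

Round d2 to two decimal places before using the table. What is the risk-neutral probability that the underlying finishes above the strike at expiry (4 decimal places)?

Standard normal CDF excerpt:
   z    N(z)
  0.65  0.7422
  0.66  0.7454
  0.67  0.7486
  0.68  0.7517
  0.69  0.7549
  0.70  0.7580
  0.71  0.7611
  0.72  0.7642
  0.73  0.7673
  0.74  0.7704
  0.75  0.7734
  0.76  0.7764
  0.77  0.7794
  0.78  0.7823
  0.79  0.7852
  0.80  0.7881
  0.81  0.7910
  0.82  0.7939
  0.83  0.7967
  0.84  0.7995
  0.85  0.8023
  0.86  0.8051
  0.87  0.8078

σ√T = 0.39 × 1.0000 = 0.3900
d₁ = [ln(140/100) + (0.047 + ½·0.39²)·1] / (σ√T) = (0.3365 + 0.1231) / 0.3900 = 1.1783 which rounds to 1.18
d₂ = 1.1783 − 0.3900 = 0.7883 which rounds to 0.79
Risk-neutral Pr[S_T > K] = N(d₂) = N(0.79) = 0.7852

0.7852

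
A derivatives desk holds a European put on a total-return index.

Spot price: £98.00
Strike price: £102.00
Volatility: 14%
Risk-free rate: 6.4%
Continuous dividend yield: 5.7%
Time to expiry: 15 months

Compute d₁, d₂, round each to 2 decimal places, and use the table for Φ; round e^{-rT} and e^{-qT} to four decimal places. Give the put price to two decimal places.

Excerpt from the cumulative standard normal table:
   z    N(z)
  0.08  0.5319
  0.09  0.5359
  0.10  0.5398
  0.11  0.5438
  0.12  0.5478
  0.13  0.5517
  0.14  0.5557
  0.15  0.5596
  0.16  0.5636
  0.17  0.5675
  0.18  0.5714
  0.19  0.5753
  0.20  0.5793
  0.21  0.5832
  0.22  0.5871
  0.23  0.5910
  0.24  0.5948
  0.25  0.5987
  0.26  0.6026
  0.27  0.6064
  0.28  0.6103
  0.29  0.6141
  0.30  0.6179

£7.47

T = 1.25;  σ√T = 0.1565
ln(S/K) + (r − q + σ²/2)T = ln(98/102) + (0.064 − 0.057 + 0.14²/2)·1.25 = -0.0400 + 0.0210 = -0.0190
d₁ = -0.0190 / 0.1565 = -0.1214 ⇒ -0.12
d₂ = d₁ − σ√T = -0.1214 − 0.1565 = -0.2779 ⇒ -0.28
exp(−qT) = exp(−0.057·1.25) = 0.9312;  exp(−rT) = exp(−0.064·1.25) = 0.9231
P = 102·0.9231·N(0.28) − 98·0.9312·N(0.12) = 102·0.9231·0.6103 − 98·0.9312·0.5478 = 57.4635 − 49.9909 = 7.4726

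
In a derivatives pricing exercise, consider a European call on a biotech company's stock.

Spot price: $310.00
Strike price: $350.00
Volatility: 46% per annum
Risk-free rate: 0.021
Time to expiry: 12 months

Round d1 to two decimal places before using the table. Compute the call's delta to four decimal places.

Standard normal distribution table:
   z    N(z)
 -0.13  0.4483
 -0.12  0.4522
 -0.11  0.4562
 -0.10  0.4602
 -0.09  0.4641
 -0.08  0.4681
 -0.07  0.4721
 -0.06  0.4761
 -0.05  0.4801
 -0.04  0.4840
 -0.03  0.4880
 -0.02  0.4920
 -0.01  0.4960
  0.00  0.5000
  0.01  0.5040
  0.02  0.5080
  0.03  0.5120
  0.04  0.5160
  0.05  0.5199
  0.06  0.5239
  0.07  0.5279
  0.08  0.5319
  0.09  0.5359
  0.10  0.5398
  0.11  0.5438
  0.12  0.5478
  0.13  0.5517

0.5040

σ√T = 0.46 × 1.0000 = 0.4600
d₁ = [ln(310/350) + (0.021 + ½·0.46²)·1] / (σ√T) = (-0.1214 + 0.1268) / 0.4600 = 0.0118 which rounds to 0.01
N(d₁) = N(0.01) = 0.5040
Δ_call = N(d₁) = 0.5040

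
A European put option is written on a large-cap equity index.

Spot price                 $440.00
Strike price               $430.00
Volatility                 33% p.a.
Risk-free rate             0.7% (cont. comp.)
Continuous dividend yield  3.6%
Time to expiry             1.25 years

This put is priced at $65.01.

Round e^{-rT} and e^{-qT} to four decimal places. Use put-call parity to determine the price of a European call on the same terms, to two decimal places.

exp(−qT) = exp(−0.036·1.25) = 0.9560;  exp(−rT) = exp(−0.007·1.25) = 0.9913
Put-call parity: C − P = S·e^(−qT) − K·e^(−rT) = 440·0.9560 − 430·0.9913 = 420.6400 − 426.2590 = -5.6190
C = P + (C − P) = 65.01 + (-5.6190) = 59.3910

$59.39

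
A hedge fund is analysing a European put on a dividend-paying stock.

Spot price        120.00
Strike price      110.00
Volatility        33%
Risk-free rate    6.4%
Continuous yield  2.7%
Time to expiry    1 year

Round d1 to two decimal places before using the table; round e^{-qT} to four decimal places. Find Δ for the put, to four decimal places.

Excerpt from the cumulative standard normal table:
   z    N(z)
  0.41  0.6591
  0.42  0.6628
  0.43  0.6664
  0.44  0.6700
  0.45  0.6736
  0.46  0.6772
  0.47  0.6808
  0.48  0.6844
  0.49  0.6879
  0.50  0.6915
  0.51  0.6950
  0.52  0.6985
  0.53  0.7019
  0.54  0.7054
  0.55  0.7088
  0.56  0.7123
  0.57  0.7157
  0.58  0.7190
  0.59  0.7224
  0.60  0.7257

T = 1;  σ√T = 0.3300
d₁ = [ln(120/110) + (0.064 − 0.027 + ½·0.33²)·1] / (σ√T) = (0.0870 + 0.0915) / 0.3300 = 0.5408 ≈ 0.54
N(d₁) = N(0.54) = 0.7054
Δ_put = e^(−qT)·(N(d₁) − 1) = 0.9734·(0.7054 − 1) = -0.2868

-0.2868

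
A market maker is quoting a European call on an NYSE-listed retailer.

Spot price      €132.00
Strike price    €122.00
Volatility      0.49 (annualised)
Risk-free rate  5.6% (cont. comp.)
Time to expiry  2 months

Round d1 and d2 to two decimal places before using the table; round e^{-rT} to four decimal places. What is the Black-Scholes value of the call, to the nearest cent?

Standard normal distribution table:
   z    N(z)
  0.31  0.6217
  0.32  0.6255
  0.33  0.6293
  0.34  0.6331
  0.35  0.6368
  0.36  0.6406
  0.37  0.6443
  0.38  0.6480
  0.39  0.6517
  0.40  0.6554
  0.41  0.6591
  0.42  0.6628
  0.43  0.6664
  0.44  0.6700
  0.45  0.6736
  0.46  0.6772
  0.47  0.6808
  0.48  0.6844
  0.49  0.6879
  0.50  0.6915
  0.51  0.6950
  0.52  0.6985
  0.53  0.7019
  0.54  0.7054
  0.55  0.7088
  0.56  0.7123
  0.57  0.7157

€16.59

σ√T = 0.49·√0.1667 = 0.2000
ln(S/K) + (r + σ²/2)T = ln(132/122) + (0.056 + 0.49²/2)·0.1667 = 0.0788 + 0.0293 = 0.1081
d₁ = 0.1081 / 0.2000 = 0.5405 which rounds to 0.54
d₂ = d₁ − σ√T = 0.5405 − 0.2000 = 0.3405 which rounds to 0.34
e^(−rT) = e^(−0.056·0.1667) = 0.9907
N(d₁) = N(0.54) = 0.7054;  N(d₂) = N(0.34) = 0.6331
C = 132·0.7054 − 122·0.9907·0.6331 = 93.1128 − 76.5199 = 16.5929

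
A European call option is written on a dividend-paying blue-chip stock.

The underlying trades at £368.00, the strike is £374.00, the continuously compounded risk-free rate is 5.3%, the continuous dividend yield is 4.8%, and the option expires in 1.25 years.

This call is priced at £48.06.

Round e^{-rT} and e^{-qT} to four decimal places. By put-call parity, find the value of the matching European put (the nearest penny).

exp(−qT) = exp(−0.048·1.25) = 0.9418;  exp(−rT) = exp(−0.053·1.25) = 0.9359
Put-call parity: C − P = S·e^(−qT) − K·e^(−rT) = 368·0.9418 − 374·0.9359 = 346.5824 − 350.0266 = -3.4442
P = C − (C − P) = 48.06 − (-3.4442) = 51.5042

£51.50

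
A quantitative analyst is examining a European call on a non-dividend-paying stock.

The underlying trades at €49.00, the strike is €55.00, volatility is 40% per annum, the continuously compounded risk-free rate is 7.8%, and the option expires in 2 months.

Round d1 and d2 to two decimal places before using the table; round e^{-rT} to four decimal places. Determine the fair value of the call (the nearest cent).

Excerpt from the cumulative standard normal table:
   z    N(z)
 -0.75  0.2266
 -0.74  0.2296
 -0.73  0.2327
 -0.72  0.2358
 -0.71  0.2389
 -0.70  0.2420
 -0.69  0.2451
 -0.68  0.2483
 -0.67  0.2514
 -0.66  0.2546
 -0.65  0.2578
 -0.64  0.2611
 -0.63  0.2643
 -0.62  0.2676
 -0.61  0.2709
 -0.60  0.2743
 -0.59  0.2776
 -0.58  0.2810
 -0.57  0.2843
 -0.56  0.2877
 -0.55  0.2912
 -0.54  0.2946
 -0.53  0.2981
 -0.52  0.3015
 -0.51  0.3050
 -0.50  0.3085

T = 0.1667;  σ√T = 0.1633
d₁ = [ln(49/55) + (0.078 + 0.4²/2)·0.1667] / 0.1633 = [-0.1155 + 0.0263] / 0.1633 = -0.5461 which rounds to -0.55
d₂ = d₁ − σ√T = -0.5461 − 0.1633 = -0.7094 which rounds to -0.71
exp(−rT) = exp(−0.078·0.1667) = 0.9871
N(d₁) = N(-0.55) = 0.2912;  N(d₂) = N(-0.71) = 0.2389
C = 49·0.2912 − 55·0.9871·0.2389 = 14.2688 − 12.9700 = 1.2988

€1.30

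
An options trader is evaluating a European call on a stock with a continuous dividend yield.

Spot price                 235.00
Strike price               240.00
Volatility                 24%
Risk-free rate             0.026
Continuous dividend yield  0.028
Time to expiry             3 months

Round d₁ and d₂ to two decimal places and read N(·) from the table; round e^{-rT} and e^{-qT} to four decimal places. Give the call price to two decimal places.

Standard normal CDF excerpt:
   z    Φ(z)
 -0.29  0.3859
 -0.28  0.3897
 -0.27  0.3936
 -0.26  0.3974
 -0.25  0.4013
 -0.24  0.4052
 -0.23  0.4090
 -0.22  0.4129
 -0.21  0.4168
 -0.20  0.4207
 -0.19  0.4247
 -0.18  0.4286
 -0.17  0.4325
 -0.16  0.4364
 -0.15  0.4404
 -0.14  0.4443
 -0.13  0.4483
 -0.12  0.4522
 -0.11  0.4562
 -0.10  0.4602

σ√T = 0.24·√0.25 = 0.1200
d₁ = [ln(235/240) + (0.026 − 0.028 + 0.24²/2)·0.25] / 0.1200 = [-0.0211 + 0.0067] / 0.1200 = -0.1196 ≈ -0.12
d₂ = d₁ − σ√T = -0.1196 − 0.1200 = -0.2396 ≈ -0.24
exp(−qT) = exp(−0.028·0.25) = 0.9930;  exp(−rT) = exp(−0.026·0.25) = 0.9935
N(d₁) = N(-0.12) = 0.4522;  N(d₂) = N(-0.24) = 0.4052
C = 235·0.9930·0.4522 − 240·0.9935·0.4052 = 105.5231 − 96.6159 = 8.9072

8.91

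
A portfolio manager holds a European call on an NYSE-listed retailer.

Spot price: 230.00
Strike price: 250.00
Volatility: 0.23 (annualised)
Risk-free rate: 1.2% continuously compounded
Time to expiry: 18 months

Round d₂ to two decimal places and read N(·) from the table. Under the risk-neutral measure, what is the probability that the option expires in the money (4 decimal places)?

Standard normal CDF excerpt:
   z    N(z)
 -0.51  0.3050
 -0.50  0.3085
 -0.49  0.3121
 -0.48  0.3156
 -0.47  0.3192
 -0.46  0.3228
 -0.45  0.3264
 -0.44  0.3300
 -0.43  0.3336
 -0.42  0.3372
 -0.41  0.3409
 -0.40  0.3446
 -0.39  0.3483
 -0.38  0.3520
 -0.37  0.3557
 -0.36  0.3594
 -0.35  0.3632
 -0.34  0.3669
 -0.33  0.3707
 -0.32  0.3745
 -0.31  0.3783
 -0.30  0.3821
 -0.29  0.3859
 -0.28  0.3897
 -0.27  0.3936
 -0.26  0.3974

T = 1.5;  σ√T = 0.2817
d₁ = [ln(230/250) + (0.012 + 0.23²/2)·1.5] / 0.2817 = [-0.0834 + 0.0577] / 0.2817 = -0.0913 which rounds to -0.09
d₂ = d₁ − σ√T = -0.0913 − 0.2817 = -0.3729 which rounds to -0.37
Pr(exercise) under Q = N(d₂) = 0.3557

0.3557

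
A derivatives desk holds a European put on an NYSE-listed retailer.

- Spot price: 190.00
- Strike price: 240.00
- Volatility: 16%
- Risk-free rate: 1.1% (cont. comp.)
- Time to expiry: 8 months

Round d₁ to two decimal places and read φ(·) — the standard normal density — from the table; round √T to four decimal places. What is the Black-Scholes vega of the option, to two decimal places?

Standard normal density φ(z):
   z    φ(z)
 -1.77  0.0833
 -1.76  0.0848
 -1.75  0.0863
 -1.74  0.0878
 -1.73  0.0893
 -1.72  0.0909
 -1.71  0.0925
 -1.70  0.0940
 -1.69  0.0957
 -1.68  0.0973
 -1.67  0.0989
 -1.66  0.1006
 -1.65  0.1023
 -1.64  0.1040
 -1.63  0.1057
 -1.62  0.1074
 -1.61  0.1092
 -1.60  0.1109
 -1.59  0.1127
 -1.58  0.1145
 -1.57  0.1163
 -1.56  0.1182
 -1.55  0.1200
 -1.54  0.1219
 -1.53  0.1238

15.34

σ√T = 0.16 × 0.8165 = 0.1306
ln(S/K) + (r + σ²/2)T = ln(190/240) + (0.011 + 0.16²/2)·0.6667 = -0.2336 + 0.0159 = -0.2177
d₁ = -0.2177 / 0.1306 = -1.6668 ≈ -1.67
√T = √0.6667 = 0.8165
φ(d₁) = φ(-1.67) = 0.0989
vega = S·φ(d₁)·√T = 190·0.0989·0.8165 = 15.3429
(Call and put vega coincide under Black-Scholes.)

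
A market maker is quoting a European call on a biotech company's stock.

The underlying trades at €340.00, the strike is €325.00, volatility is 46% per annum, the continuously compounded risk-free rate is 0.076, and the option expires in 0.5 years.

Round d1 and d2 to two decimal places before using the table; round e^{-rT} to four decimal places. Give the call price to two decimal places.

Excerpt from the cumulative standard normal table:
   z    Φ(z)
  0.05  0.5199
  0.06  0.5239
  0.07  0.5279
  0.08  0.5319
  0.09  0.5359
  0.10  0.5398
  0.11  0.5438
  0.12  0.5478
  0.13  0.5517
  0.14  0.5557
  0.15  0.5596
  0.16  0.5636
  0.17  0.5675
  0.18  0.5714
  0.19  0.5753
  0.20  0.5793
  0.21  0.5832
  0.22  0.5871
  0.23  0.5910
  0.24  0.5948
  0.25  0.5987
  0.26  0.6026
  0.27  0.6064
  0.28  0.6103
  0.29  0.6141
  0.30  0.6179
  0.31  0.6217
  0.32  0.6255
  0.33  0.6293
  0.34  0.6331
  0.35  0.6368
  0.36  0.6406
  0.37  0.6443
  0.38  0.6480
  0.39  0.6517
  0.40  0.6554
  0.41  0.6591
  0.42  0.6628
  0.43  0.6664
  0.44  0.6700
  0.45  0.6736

€57.68

σ√T = 0.46·√0.5 = 0.3253
d₁ = [ln(340/325) + (0.076 + 0.46²/2)·0.5] / 0.3253 = [0.0451 + 0.0909] / 0.3253 = 0.4182 ⇒ 0.42
d₂ = d₁ − σ√T = 0.4182 − 0.3253 = 0.0929 ⇒ 0.09
exp(−rT) = exp(−0.076·0.5) = 0.9627
N(d₁) = N(0.42) = 0.6628;  N(d₂) = N(0.09) = 0.5359
C = 340·0.6628 − 325·0.9627·0.5359 = 225.3520 − 167.6711 = 57.6809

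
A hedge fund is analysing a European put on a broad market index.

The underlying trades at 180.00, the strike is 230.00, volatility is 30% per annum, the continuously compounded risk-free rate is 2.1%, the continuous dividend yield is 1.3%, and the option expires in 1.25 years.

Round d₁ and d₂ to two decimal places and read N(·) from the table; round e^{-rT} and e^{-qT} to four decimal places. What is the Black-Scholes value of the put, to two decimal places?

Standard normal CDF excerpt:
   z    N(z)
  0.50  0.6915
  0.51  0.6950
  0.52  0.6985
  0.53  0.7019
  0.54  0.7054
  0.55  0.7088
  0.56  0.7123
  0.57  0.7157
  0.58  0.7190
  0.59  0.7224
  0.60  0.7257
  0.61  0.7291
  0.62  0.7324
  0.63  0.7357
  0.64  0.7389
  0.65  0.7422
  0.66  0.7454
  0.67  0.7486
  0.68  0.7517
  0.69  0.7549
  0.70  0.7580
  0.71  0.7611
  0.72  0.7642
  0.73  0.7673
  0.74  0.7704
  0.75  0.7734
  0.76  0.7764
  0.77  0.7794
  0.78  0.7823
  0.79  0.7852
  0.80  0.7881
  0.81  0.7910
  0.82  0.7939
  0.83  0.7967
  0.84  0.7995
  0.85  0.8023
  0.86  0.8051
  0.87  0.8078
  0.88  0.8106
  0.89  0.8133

56.67

T = 1.25;  σ√T = 0.3354
d₁ = [ln(180/230) + (0.021 − 0.013 + 0.3²/2)·1.25] / 0.3354 = [-0.2451 + 0.0663] / 0.3354 = -0.5333 → -0.53
d₂ = d₁ − σ√T = -0.5333 − 0.3354 = -0.8687 → -0.87
exp(−qT) = exp(−0.013·1.25) = 0.9839;  exp(−rT) = exp(−0.021·1.25) = 0.9741
N(−d₂) = N(0.87) = 0.8078;  N(−d₁) = N(0.53) = 0.7019
P = 230·0.9741·0.8078 − 180·0.9839·0.7019 = 180.9819 − 124.3079 = 56.6740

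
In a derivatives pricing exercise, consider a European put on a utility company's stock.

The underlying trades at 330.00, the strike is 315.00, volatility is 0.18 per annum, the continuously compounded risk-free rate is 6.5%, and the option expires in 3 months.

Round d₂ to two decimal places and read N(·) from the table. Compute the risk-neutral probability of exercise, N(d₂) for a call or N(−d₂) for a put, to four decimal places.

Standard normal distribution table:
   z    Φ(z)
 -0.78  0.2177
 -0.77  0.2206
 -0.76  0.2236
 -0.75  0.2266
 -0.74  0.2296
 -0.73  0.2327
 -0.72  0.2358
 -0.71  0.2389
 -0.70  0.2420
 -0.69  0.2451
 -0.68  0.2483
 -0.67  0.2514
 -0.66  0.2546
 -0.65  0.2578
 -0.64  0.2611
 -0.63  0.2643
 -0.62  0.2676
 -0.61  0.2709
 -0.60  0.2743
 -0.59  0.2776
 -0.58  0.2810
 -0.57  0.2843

0.2578

σ√T = 0.18·√0.25 = 0.0900
d₁ = [ln(330/315) + (0.065 + 0.18²/2)·0.25] / 0.0900 = [0.0465 + 0.0203] / 0.0900 = 0.7424 which rounds to 0.74
d₂ = d₁ − σ√T = 0.7424 − 0.0900 = 0.6524 which rounds to 0.65
Pr(exercise) under Q = N(−d₂) = N(-0.65) = 0.2578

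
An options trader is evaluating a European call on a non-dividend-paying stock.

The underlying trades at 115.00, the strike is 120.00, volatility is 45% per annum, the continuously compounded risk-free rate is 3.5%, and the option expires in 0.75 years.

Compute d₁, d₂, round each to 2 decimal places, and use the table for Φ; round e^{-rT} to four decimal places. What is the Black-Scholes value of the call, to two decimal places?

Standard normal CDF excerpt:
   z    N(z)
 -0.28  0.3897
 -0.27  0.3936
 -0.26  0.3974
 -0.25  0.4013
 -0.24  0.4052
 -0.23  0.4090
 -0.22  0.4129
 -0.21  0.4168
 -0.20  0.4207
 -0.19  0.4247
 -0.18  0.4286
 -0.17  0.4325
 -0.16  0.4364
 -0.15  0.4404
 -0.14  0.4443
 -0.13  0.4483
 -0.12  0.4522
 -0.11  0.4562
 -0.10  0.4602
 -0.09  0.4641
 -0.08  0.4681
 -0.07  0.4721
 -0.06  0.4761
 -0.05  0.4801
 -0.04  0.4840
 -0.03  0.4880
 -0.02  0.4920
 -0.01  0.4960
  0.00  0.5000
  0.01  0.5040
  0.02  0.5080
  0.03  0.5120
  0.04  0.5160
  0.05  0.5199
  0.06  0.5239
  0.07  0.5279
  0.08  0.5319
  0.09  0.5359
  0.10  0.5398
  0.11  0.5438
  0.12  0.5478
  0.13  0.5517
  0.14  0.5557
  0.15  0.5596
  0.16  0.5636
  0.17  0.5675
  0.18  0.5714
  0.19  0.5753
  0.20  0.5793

σ√T = 0.45 × 0.8660 = 0.3897
ln(S/K) + (r + σ²/2)T = ln(115/120) + (0.035 + 0.45²/2)·0.75 = -0.0426 + 0.1022 = 0.0596
d₁ = 0.0596 / 0.3897 = 0.1530 ⇒ 0.15
d₂ = d₁ − σ√T = 0.1530 − 0.3897 = -0.2367 ⇒ -0.24
exp(−rT) = exp(−0.035·0.75) = 0.9741
N(d₁) = N(0.15) = 0.5596;  N(d₂) = N(-0.24) = 0.4052
C = 115·0.5596 − 120·0.9741·0.4052 = 64.3540 − 47.3646 = 16.9894

16.99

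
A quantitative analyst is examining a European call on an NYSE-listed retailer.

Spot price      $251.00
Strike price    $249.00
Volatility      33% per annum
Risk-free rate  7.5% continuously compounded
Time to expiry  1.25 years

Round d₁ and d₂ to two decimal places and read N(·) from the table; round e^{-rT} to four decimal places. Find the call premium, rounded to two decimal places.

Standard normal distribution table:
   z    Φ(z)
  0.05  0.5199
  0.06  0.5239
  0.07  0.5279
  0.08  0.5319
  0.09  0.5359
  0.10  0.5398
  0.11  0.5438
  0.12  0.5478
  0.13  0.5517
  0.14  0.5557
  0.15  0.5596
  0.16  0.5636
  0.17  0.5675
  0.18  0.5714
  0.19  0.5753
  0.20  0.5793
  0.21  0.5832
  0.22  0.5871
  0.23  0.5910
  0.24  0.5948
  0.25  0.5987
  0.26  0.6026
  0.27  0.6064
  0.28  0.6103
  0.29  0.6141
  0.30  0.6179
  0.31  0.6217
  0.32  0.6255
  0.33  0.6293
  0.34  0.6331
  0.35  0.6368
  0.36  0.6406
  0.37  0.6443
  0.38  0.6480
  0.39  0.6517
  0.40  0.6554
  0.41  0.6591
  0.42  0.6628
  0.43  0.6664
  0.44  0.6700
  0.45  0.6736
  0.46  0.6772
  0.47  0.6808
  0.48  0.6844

T = 1.25;  σ√T = 0.3690
ln(S/K) + (r + σ²/2)T = ln(251/249) + (0.075 + 0.33²/2)·1.25 = 0.0080 + 0.1618 = 0.1698
d₁ = 0.1698 / 0.3690 = 0.4603 ⇒ 0.46
d₂ = d₁ − σ√T = 0.4603 − 0.3690 = 0.0913 ⇒ 0.09
e^(−rT) = e^(−0.075·1.25) = 0.9105
N(d₁) = N(0.46) = 0.6772;  N(d₂) = N(0.09) = 0.5359
C = 251·0.6772 − 249·0.9105·0.5359 = 169.9772 − 121.4963 = 48.4809

$48.48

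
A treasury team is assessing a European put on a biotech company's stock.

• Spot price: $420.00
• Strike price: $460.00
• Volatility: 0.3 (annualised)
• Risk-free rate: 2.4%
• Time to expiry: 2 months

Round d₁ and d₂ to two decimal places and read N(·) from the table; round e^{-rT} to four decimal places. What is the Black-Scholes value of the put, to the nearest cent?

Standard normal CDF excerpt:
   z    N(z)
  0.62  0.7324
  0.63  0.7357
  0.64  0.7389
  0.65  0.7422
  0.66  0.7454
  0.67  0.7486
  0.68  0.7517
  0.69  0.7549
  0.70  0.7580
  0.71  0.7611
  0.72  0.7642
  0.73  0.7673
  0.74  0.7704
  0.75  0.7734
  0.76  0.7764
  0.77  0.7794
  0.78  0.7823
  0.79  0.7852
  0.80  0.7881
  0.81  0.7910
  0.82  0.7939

σ√T = 0.3 × 0.4082 = 0.1225
d₁ = [ln(420/460) + (0.024 + 0.3²/2)·0.1667] / 0.1225 = [-0.0910 + 0.0115] / 0.1225 = -0.6489 which rounds to -0.65
d₂ = d₁ − σ√T = -0.6489 − 0.1225 = -0.7714 which rounds to -0.77
e^(−rT) = e^(−0.024·0.1667) = 0.9960
P = 460·0.9960·N(0.77) − 420·N(0.65) = 460·0.9960·0.7794 − 420·0.7422 = 357.0899 − 311.7240 = 45.3659

$45.37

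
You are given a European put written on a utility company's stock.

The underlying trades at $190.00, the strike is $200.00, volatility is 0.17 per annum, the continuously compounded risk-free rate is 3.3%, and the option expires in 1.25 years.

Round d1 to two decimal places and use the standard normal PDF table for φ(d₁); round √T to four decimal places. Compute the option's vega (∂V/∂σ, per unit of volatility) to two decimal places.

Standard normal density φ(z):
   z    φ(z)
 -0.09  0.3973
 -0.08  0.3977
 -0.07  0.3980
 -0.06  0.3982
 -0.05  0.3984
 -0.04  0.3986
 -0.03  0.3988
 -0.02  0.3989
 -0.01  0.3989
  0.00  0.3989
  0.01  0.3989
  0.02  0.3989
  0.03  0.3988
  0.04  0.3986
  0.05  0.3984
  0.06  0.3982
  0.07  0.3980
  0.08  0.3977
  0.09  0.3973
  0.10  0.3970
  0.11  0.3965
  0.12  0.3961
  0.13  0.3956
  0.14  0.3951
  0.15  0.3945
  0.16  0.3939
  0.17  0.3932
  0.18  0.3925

84.67

σ√T = 0.17·√1.25 = 0.1901
d₁ = [ln(190/200) + (0.033 + 0.17²/2)·1.25] / 0.1901 = [-0.0513 + 0.0593] / 0.1901 = 0.0422 which rounds to 0.04
√T = √1.25 = 1.1180
φ(d₁) = φ(0.04) = 0.3986
vega = S·φ(d₁)·√T = 190·0.3986·1.1180 = 84.6706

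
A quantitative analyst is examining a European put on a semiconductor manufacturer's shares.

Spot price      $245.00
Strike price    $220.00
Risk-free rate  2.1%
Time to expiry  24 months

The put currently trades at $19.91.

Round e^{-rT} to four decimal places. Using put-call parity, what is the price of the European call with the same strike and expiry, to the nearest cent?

$53.95

exp(−rT) = exp(−0.021·2) = 0.9589
Put-call parity: C − P = S − K·e^(−rT) = 245 − 220·0.9589 = 245 − 210.9580 = 34.0420
C = P + (C − P) = 19.91 + (34.0420) = 53.9520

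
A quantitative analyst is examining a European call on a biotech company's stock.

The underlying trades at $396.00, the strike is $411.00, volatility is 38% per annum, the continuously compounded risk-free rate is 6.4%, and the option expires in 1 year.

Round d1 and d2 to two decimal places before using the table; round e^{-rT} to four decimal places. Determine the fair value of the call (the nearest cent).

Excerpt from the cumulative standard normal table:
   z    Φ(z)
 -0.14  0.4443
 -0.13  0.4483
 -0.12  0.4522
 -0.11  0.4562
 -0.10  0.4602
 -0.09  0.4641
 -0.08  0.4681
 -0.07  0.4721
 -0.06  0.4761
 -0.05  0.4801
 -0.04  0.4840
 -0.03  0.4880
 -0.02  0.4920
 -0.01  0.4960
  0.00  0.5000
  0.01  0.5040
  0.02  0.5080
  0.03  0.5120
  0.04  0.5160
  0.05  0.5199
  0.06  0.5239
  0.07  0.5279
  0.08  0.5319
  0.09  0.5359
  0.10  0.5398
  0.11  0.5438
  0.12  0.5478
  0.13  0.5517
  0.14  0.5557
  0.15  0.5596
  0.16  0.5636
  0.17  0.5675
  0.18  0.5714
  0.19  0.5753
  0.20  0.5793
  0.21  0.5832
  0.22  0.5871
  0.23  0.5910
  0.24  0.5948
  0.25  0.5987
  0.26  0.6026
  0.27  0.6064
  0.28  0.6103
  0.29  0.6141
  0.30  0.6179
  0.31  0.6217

T = 1;  σ√T = 0.3800
d₁ = [ln(396/411) + (0.064 + 0.38²/2)·1] / 0.3800 = [-0.0372 + 0.1362] / 0.3800 = 0.2606 which rounds to 0.26
d₂ = d₁ − σ√T = 0.2606 − 0.3800 = -0.1194 which rounds to -0.12
exp(−rT) = exp(−0.064·1) = 0.9380
N(d₁) = N(0.26) = 0.6026;  N(d₂) = N(-0.12) = 0.4522
C = 396·0.6026 − 411·0.9380·0.4522 = 238.6296 − 174.3312 = 64.2984

$64.30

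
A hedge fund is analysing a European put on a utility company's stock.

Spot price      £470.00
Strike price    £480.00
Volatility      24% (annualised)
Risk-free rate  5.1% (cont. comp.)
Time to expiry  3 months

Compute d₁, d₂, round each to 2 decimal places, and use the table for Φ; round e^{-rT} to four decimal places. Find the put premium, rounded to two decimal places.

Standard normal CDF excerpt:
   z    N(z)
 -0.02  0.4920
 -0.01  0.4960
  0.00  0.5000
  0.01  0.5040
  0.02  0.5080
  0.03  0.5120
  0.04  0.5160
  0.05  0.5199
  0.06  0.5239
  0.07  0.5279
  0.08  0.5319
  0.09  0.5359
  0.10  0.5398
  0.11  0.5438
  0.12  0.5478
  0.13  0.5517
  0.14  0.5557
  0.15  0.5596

T = 0.25;  σ√T = 0.1200
d₁ = [ln(470/480) + (0.051 + ½·0.24²)·0.25] / (σ√T) = (-0.0211 + 0.0199) / 0.1200 = -0.0092 ≈ -0.01
d₂ = -0.0092 − 0.1200 = -0.1292 ≈ -0.13
e^(−rT) = e^(−0.051·0.25) = 0.9873
P = 480·0.9873·N(0.13) − 470·N(0.01) = 480·0.9873·0.5517 − 470·0.5040 = 261.4528 − 236.8800 = 24.5728

£24.57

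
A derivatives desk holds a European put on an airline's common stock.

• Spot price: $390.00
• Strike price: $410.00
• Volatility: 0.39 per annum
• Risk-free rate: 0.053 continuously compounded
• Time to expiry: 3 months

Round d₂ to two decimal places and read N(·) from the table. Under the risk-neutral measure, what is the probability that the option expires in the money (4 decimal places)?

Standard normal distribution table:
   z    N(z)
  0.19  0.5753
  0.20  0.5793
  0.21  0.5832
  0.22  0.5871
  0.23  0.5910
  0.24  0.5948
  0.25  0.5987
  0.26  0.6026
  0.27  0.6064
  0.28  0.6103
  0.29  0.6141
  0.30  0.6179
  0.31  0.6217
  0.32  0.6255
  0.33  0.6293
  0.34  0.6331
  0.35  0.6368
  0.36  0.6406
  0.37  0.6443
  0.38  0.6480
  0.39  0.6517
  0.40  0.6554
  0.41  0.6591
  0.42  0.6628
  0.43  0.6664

T = 0.25;  σ√T = 0.1950
d₁ = [ln(390/410) + (0.053 + 0.39²/2)·0.25] / 0.1950 = [-0.0500 + 0.0323] / 0.1950 = -0.0910 → -0.09
d₂ = d₁ − σ√T = -0.0910 − 0.1950 = -0.2860 → -0.29
Risk-neutral Pr[S_T < K] = N(−d₂) = N(0.29) = 0.6141

0.6141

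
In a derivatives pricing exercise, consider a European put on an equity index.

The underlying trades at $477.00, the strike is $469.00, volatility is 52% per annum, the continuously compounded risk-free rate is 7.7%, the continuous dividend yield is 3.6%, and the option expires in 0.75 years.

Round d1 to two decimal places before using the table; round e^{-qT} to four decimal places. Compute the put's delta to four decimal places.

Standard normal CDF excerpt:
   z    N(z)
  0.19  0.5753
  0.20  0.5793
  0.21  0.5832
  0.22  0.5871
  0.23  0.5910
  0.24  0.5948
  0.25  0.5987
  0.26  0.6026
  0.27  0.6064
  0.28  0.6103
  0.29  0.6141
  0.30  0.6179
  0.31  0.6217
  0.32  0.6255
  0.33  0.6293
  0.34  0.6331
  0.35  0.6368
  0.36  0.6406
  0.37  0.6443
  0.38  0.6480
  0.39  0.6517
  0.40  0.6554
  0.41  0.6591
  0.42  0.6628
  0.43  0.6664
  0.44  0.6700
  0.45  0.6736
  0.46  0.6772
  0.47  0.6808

-0.3608

σ√T = 0.52·√0.75 = 0.4503
d₁ = [ln(477/469) + (0.077 − 0.036 + 0.52²/2)·0.75] / 0.4503 = [0.0169 + 0.1322] / 0.4503 = 0.3310 which rounds to 0.33
N(d₁) = N(0.33) = 0.6293
Δ_put = e^(−qT)·(N(d₁) − 1) = 0.9734·(0.6293 − 1) = -0.3608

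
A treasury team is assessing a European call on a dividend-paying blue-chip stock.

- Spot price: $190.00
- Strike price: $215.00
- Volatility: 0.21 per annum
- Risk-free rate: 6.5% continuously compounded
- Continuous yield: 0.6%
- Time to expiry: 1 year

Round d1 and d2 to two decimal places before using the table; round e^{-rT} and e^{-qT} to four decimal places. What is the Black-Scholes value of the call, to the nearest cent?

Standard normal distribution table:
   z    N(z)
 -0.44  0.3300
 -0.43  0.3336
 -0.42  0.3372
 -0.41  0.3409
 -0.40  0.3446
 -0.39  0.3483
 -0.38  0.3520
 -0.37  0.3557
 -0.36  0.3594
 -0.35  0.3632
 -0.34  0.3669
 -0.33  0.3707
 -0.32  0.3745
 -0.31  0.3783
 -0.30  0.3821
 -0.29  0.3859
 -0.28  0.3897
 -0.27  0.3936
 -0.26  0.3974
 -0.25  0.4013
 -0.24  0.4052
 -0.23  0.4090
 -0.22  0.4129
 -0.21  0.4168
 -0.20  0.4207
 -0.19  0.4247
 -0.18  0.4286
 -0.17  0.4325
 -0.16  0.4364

$10.77

T = 1;  σ√T = 0.2100
d₁ = [ln(190/215) + (0.065 − 0.006 + 0.21²/2)·1] / 0.2100 = [-0.1236 + 0.0810] / 0.2100 = -0.2027 ⇒ -0.20
d₂ = d₁ − σ√T = -0.2027 − 0.2100 = -0.4127 ⇒ -0.41
e^(−qT) = e^(−0.006·1) = 0.9940;  e^(−rT) = e^(−0.065·1) = 0.9371
N(d₁) = N(-0.20) = 0.4207;  N(d₂) = N(-0.41) = 0.3409
C = 190·0.9940·0.4207 − 215·0.9371·0.3409 = 79.4534 − 68.6833 = 10.7701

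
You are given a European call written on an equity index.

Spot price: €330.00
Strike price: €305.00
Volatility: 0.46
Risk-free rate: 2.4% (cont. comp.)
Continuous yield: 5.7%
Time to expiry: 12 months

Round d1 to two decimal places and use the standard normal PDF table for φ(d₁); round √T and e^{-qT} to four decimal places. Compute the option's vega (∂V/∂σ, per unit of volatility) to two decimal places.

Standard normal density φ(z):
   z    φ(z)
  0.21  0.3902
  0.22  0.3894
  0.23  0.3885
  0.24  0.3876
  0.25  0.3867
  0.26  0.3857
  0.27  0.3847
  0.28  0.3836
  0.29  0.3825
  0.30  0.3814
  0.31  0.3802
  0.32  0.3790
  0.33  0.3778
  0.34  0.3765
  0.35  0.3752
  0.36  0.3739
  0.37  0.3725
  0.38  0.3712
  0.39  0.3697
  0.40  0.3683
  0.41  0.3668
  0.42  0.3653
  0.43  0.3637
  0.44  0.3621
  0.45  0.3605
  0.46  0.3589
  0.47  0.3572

σ√T = 0.46·√1 = 0.4600
d₁ = [ln(330/305) + (0.024 − 0.057 + ½·0.46²)·1] / (σ√T) = (0.0788 + 0.0728) / 0.4600 = 0.3295 ≈ 0.33
√T = √1 = 1.0000
φ(d₁) = φ(0.33) = 0.3778
exp(−qT) = exp(−0.057·1) = 0.9446
vega = S·exp(−qT)·φ(d₁)·√T = 330·0.9446·0.3778·1.0000 = 117.7671
(The put has the same vega.)

117.77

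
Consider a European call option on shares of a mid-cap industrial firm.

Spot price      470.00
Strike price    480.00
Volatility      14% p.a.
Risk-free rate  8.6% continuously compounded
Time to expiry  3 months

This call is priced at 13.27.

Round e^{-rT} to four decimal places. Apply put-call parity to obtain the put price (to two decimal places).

exp(−rT) = exp(−0.086·0.25) = 0.9787
Put-call parity: C − P = S − K·e^(−rT) = 470 − 480·0.9787 = 470 − 469.7760 = 0.2240
P = C − (C − P) = 13.27 − (0.2240) = 13.0460

13.05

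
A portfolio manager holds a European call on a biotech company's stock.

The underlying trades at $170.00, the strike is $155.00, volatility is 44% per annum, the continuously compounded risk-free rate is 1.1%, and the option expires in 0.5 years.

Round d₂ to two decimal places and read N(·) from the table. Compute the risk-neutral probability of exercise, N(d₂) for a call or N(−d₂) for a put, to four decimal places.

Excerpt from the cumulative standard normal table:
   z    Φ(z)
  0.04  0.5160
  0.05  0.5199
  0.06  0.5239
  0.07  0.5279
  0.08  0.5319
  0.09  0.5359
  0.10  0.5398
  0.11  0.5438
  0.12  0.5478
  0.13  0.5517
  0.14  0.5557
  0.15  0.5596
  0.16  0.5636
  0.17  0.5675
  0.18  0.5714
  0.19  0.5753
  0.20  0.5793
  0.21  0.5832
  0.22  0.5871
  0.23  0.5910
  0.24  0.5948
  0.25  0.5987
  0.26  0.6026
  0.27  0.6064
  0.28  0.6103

T = 0.5;  σ√T = 0.3111
ln(S/K) + (r + σ²/2)T = ln(170/155) + (0.011 + 0.44²/2)·0.5 = 0.0924 + 0.0539 = 0.1463
d₁ = 0.1463 / 0.3111 = 0.4701 which rounds to 0.47
d₂ = d₁ − σ√T = 0.4701 − 0.3111 = 0.1590 which rounds to 0.16
Risk-neutral Pr[S_T > K] = N(d₂) = N(0.16) = 0.5636

0.5636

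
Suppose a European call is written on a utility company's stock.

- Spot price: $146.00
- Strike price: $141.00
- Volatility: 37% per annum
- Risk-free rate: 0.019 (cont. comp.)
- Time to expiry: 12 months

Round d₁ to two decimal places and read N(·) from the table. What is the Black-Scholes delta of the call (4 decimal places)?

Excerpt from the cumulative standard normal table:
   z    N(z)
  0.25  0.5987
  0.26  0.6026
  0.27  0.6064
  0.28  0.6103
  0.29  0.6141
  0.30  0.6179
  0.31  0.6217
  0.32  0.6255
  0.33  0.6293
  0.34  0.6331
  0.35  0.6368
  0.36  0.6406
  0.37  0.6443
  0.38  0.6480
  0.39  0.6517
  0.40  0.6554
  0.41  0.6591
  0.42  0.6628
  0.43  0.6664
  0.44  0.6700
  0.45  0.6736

σ√T = 0.37·√1 = 0.3700
d₁ = [ln(146/141) + (0.019 + 0.37²/2)·1] / 0.3700 = [0.0348 + 0.0874] / 0.3700 = 0.3305 which rounds to 0.33
N(d₁) = N(0.33) = 0.6293
Δ_call = N(d₁) = 0.6293

0.6293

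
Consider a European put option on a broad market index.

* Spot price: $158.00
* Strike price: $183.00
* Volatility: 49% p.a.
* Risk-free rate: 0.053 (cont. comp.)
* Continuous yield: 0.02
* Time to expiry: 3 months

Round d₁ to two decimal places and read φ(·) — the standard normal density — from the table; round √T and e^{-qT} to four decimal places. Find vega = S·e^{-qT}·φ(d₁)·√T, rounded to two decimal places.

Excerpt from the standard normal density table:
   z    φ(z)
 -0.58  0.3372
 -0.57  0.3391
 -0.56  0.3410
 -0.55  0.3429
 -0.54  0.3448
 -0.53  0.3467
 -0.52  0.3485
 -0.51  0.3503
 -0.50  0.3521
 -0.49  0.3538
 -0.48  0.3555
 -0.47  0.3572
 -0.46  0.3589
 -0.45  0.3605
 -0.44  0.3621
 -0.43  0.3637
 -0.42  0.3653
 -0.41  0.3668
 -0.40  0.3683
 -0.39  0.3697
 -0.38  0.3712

28.46

σ√T = 0.49 × 0.5000 = 0.2450
d₁ = [ln(158/183) + (0.053 − 0.02 + ½·0.49²)·0.25] / (σ√T) = (-0.1469 + 0.0383) / 0.2450 = -0.4434 which rounds to -0.44
√T = √0.25 = 0.5000
φ(d₁) = φ(-0.44) = 0.3621
e^(−qT) = e^(−0.02·0.25) = 0.9950
vega = S·e^(−qT)·φ(d₁)·√T = 158·0.9950·0.3621·0.5000 = 28.4629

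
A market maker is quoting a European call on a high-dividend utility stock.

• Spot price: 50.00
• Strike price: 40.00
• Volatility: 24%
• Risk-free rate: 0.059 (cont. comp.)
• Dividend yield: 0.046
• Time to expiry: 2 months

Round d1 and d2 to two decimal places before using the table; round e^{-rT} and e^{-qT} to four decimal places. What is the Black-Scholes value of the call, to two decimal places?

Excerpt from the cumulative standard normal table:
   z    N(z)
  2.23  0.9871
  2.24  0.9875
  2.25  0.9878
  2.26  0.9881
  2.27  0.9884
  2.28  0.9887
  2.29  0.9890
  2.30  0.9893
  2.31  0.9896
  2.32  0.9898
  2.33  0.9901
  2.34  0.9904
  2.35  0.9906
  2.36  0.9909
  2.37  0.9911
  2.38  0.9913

T = 0.1667;  σ√T = 0.0980
d₁ = [ln(50/40) + (0.059 − 0.046 + ½·0.24²)·0.1667] / (σ√T) = (0.2231 + 0.0070) / 0.0980 = 2.3486 → 2.35
d₂ = 2.3486 − 0.0980 = 2.2506 → 2.25
exp(−qT) = exp(−0.046·0.1667) = 0.9924;  exp(−rT) = exp(−0.059·0.1667) = 0.9902
C = 50·0.9924·N(2.35) − 40·0.9902·N(2.25) = 50·0.9924·0.9906 − 40·0.9902·0.9878 = 49.1536 − 39.1248 = 10.0288

10.03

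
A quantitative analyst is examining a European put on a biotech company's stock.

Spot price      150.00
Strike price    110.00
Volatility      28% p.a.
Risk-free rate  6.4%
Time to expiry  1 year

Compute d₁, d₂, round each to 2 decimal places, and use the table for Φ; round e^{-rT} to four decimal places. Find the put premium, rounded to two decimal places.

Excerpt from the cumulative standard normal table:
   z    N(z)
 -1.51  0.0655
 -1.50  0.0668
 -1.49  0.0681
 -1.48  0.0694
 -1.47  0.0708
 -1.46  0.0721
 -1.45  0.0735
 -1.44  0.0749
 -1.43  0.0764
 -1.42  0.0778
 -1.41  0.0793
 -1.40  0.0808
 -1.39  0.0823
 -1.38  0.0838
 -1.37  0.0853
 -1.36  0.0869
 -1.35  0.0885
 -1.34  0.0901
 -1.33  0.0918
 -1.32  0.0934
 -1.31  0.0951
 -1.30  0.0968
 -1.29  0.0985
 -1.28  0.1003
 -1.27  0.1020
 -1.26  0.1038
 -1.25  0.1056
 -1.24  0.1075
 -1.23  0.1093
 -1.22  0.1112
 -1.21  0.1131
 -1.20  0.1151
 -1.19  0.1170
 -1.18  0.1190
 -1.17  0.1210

1.47

σ√T = 0.28 × 1.0000 = 0.2800
d₁ = [ln(150/110) + (0.064 + 0.28²/2)·1] / 0.2800 = [0.3102 + 0.1032] / 0.2800 = 1.4763 which rounds to 1.48
d₂ = d₁ − σ√T = 1.4763 − 0.2800 = 1.1963 which rounds to 1.20
exp(−rT) = exp(−0.064·1) = 0.9380
P = 110·0.9380·N(-1.20) − 150·N(-1.48) = 110·0.9380·0.1151 − 150·0.0694 = 11.8760 − 10.4100 = 1.4660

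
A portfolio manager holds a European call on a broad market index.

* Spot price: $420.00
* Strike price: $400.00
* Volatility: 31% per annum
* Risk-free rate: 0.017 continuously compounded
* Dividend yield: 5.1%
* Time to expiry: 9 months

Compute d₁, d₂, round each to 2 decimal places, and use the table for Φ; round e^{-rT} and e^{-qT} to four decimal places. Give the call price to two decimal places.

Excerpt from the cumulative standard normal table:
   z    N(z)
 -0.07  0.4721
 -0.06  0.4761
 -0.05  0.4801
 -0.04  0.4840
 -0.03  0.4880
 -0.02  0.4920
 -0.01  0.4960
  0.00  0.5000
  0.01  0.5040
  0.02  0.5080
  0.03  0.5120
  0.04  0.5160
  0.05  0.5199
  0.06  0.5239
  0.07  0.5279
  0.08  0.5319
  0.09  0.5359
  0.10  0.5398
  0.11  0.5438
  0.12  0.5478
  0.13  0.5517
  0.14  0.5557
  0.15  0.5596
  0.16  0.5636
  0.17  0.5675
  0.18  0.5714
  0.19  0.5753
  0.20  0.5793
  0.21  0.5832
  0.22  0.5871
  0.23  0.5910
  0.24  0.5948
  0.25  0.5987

$47.73

σ√T = 0.31·√0.75 = 0.2685
d₁ = [ln(420/400) + (0.017 − 0.051 + ½·0.31²)·0.75] / (σ√T) = (0.0488 + 0.0105) / 0.2685 = 0.2210 → 0.22
d₂ = 0.2210 − 0.2685 = -0.0475 → -0.05
exp(−qT) = exp(−0.051·0.75) = 0.9625;  exp(−rT) = exp(−0.017·0.75) = 0.9873
N(d₁) = N(0.22) = 0.5871;  N(d₂) = N(-0.05) = 0.4801
C = 420·0.9625·0.5871 − 400·0.9873·0.4801 = 237.3352 − 189.6011 = 47.7341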